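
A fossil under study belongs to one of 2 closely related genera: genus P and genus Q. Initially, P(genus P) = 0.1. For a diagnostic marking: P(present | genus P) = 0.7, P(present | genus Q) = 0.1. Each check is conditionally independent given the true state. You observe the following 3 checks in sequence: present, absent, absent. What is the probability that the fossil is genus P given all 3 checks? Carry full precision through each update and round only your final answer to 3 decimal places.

0.080

Each posterior becomes the prior for the next update.
After 'present': P(genus P) = 0.7·0.1000 / (0.7·0.1000 + 0.1·0.9000) ≈ 0.4375
After 'absent': P(genus P) = 0.3·0.4375 / (0.3·0.4375 + 0.9·0.5625) ≈ 0.2059
After 'absent': P(genus P) = 0.3·0.2059 / (0.3·0.2059 + 0.9·0.7941) ≈ 0.0795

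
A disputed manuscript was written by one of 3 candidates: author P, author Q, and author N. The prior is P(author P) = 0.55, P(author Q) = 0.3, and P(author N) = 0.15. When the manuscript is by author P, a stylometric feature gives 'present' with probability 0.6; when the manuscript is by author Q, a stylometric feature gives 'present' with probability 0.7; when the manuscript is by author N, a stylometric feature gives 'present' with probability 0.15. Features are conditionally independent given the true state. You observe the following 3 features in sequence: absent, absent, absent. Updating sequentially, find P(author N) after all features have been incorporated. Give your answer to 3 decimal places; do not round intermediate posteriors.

Apply Bayes' rule sequentially, carrying P(author N) forward.
After 'absent': normaliser = 0.4·0.5500 + 0.3·0.3000 + 0.85·0.1500; P(author P) ≈ 0.5029, P(author Q) ≈ 0.2057, P(author N) ≈ 0.2914
After 'absent': normaliser = 0.4·0.5029 + 0.3·0.2057 + 0.85·0.2914; P(author P) ≈ 0.3940, P(author Q) ≈ 0.1209, P(author N) ≈ 0.4852
After 'absent': normaliser = 0.4·0.3940 + 0.3·0.1209 + 0.85·0.4852; P(author P) ≈ 0.2599, P(author Q) ≈ 0.0598, P(author N) ≈ 0.6803

0.680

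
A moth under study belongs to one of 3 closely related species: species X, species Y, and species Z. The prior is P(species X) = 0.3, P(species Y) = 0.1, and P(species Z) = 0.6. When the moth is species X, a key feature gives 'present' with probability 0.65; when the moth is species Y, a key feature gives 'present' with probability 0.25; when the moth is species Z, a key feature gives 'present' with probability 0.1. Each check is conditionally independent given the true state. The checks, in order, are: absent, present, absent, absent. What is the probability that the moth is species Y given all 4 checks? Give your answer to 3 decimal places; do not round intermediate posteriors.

0.168

Apply Bayes' rule sequentially, carrying P(species Y) forward.
After 'absent': normaliser = 0.35·0.3000 + 0.75·0.1000 + 0.9·0.6000; P(species X) ≈ 0.1458, P(species Y) ≈ 0.1042, P(species Z) ≈ 0.7500
After 'present': normaliser = 0.65·0.1458 + 0.25·0.1042 + 0.1·0.7500; P(species X) ≈ 0.4840, P(species Y) ≈ 0.1330, P(species Z) ≈ 0.3830
After 'absent': normaliser = 0.35·0.4840 + 0.75·0.1330 + 0.9·0.3830; P(species X) ≈ 0.2760, P(species Y) ≈ 0.1625, P(species Z) ≈ 0.5615
After 'absent': normaliser = 0.35·0.2760 + 0.75·0.1625 + 0.9·0.5615; P(species X) ≈ 0.1335, P(species Y) ≈ 0.1684, P(species Z) ≈ 0.6982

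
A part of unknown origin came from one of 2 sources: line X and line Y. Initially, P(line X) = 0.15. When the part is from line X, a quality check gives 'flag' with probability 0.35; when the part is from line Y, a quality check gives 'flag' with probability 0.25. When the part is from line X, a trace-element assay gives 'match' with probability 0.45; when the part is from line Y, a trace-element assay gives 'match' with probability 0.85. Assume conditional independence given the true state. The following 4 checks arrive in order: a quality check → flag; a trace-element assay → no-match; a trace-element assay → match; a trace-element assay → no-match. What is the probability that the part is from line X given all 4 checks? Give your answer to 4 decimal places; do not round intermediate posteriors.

After a quality check='flag': P(line X) = 0.35·0.1500 / (0.35·0.1500 + 0.25·0.8500) ≈ 0.1981
After a trace-element assay='no-match': P(line X) = 0.55·0.1981 / (0.55·0.1981 + 0.15·0.8019) ≈ 0.4753
After a trace-element assay='match': P(line X) = 0.45·0.4753 / (0.45·0.4753 + 0.85·0.5247) ≈ 0.3241
After a trace-element assay='no-match': P(line X) = 0.55·0.3241 / (0.55·0.3241 + 0.15·0.6759) ≈ 0.6375

0.6375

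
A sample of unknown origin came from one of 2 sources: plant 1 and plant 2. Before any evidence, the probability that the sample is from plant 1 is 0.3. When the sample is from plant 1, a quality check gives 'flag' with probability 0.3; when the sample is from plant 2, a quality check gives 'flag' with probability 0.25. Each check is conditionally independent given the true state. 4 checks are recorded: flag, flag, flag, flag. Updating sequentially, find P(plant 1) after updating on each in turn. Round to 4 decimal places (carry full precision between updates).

0.4705

After 'flag': P(plant 1) = 0.3·0.3000 / (0.3·0.3000 + 0.25·0.7000) ≈ 0.3396
After 'flag': P(plant 1) = 0.3·0.3396 / (0.3·0.3396 + 0.25·0.6604) ≈ 0.3816
After 'flag': P(plant 1) = 0.3·0.3816 / (0.3·0.3816 + 0.25·0.6184) ≈ 0.4255
After 'flag': P(plant 1) = 0.3·0.4255 / (0.3·0.4255 + 0.25·0.5745) ≈ 0.4705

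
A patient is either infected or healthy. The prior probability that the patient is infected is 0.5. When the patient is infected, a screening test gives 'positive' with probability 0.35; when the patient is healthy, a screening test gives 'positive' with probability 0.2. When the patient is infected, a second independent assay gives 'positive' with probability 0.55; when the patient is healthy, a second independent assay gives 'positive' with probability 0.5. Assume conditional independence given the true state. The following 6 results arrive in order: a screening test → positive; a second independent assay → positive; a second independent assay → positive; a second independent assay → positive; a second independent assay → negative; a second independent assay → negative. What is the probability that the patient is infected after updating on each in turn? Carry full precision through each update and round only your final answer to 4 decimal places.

After a screening test='positive': P(infected) = 0.35·0.5000 / (0.35·0.5000 + 0.2·0.5000) ≈ 0.6364
After a second independent assay='positive': P(infected) = 0.55·0.6364 / (0.55·0.6364 + 0.5·0.3636) ≈ 0.6581
After a second independent assay='positive': P(infected) = 0.55·0.6581 / (0.55·0.6581 + 0.5·0.3419) ≈ 0.6792
After a second independent assay='positive': P(infected) = 0.55·0.6792 / (0.55·0.6792 + 0.5·0.3208) ≈ 0.6996
After a second independent assay='negative': P(infected) = 0.45·0.6996 / (0.45·0.6996 + 0.5·0.3004) ≈ 0.6770
After a second independent assay='negative': P(infected) = 0.45·0.6770 / (0.45·0.6770 + 0.5·0.3230) ≈ 0.6536

0.6536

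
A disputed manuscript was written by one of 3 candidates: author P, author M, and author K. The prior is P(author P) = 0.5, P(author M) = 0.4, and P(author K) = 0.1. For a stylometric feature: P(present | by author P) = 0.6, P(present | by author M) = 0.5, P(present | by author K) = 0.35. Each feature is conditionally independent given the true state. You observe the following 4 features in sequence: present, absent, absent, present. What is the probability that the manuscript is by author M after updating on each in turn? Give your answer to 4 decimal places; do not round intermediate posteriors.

0.4239

After 'present': normaliser = 0.6·0.5000 + 0.5·0.4000 + 0.35·0.1000; P(author P) ≈ 0.5607, P(author M) ≈ 0.3738, P(author K) ≈ 0.0654
After 'absent': normaliser = 0.4·0.5607 + 0.5·0.3738 + 0.65·0.0654; P(author P) ≈ 0.4943, P(author M) ≈ 0.4119, P(author K) ≈ 0.0937
After 'absent': normaliser = 0.4·0.4943 + 0.5·0.4119 + 0.65·0.0937; P(author P) ≈ 0.4256, P(author M) ≈ 0.4433, P(author K) ≈ 0.1311
After 'present': normaliser = 0.6·0.4256 + 0.5·0.4433 + 0.35·0.1311; P(author P) ≈ 0.4883, P(author M) ≈ 0.4239, P(author K) ≈ 0.0878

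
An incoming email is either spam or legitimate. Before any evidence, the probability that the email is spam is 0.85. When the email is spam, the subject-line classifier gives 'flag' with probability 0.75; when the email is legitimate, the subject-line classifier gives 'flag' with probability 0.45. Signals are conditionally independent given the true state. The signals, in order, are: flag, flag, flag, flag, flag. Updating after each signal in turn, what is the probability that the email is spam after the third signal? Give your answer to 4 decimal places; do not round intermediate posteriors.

After 'flag': P(spam) = 0.75·0.8500 / (0.75·0.8500 + 0.45·0.1500) ≈ 0.9043
After 'flag': P(spam) = 0.75·0.9043 / (0.75·0.9043 + 0.45·0.0957) ≈ 0.9403
After 'flag': P(spam) = 0.75·0.9403 / (0.75·0.9403 + 0.45·0.0597) ≈ 0.9633

0.9633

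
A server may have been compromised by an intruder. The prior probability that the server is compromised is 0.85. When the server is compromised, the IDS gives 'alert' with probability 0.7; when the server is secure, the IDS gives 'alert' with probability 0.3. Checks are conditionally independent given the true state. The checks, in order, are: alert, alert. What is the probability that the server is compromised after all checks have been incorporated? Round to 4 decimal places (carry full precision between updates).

0.9686

After 'alert': P(compromised) = 0.7·0.8500 / (0.7·0.8500 + 0.3·0.1500) ≈ 0.9297
After 'alert': P(compromised) = 0.7·0.9297 / (0.7·0.9297 + 0.3·0.0703) ≈ 0.9686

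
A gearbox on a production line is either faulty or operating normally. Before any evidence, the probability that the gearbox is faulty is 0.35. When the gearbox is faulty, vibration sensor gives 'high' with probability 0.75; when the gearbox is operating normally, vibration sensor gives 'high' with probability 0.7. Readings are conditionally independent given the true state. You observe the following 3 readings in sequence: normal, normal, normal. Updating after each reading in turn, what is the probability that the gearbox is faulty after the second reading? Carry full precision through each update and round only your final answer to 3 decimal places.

0.272

After 'normal': P(faulty) = 0.25·0.3500 / (0.25·0.3500 + 0.3·0.6500) ≈ 0.3097
After 'normal': P(faulty) = 0.25·0.3097 / (0.25·0.3097 + 0.3·0.6903) ≈ 0.2722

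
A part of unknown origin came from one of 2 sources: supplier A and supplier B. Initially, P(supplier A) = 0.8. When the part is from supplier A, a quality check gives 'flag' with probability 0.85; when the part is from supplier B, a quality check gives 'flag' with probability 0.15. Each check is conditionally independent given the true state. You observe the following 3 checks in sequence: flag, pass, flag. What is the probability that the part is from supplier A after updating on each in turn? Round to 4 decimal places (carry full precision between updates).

0.9577

After 'flag': P(supplier A) = 0.85·0.8000 / (0.85·0.8000 + 0.15·0.2000) ≈ 0.9577
After 'pass': P(supplier A) = 0.15·0.9577 / (0.15·0.9577 + 0.85·0.0423) ≈ 0.8000
After 'flag': P(supplier A) = 0.85·0.8000 / (0.85·0.8000 + 0.15·0.2000) ≈ 0.9577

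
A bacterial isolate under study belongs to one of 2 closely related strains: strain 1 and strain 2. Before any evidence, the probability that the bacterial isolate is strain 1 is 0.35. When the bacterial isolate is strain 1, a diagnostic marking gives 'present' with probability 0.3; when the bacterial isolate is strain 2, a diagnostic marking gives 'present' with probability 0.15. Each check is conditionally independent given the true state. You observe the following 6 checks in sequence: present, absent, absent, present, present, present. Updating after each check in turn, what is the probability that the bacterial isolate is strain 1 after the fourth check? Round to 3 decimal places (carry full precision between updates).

Each posterior becomes the prior for the next update.
After 'present': P(strain 1) = 0.3·0.3500 / (0.3·0.3500 + 0.15·0.6500) ≈ 0.5185
After 'absent': P(strain 1) = 0.7·0.5185 / (0.7·0.5185 + 0.85·0.4815) ≈ 0.4700
After 'absent': P(strain 1) = 0.7·0.4700 / (0.7·0.4700 + 0.85·0.5300) ≈ 0.4221
After 'present': P(strain 1) = 0.3·0.4221 / (0.3·0.4221 + 0.15·0.5779) ≈ 0.5936

0.594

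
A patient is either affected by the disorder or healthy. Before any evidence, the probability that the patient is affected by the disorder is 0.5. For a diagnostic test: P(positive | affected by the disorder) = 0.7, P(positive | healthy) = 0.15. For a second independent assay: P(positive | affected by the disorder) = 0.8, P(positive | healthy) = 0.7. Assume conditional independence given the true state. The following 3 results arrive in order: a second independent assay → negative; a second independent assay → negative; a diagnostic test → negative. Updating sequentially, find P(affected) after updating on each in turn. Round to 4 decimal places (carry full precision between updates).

0.1356

After a second independent assay='negative': P(affected) = 0.2·0.5000 / (0.2·0.5000 + 0.3·0.5000) ≈ 0.4000
After a second independent assay='negative': P(affected) = 0.2·0.4000 / (0.2·0.4000 + 0.3·0.6000) ≈ 0.3077
After a diagnostic test='negative': P(affected) = 0.3·0.3077 / (0.3·0.3077 + 0.85·0.6923) ≈ 0.1356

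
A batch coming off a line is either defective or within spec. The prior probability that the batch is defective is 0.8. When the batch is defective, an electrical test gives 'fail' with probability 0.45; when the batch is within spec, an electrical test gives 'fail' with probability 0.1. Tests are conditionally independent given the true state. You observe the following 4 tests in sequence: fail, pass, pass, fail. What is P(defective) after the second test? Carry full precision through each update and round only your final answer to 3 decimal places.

Apply Bayes' rule sequentially, carrying P(defective) forward.
After 'fail': P(defective) = 0.45·0.8000 / (0.45·0.8000 + 0.1·0.2000) ≈ 0.9474
After 'pass': P(defective) = 0.55·0.9474 / (0.55·0.9474 + 0.9·0.0526) ≈ 0.9167

0.917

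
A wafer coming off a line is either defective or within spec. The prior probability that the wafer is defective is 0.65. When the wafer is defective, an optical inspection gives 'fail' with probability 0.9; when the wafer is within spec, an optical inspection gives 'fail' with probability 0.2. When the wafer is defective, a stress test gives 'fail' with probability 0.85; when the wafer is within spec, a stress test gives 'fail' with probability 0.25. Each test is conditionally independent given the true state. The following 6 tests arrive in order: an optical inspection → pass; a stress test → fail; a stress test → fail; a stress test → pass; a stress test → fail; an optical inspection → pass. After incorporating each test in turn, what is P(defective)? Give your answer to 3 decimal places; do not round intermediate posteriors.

0.186

Each posterior becomes the prior for the next update.
After an optical inspection='pass': P(defective) = 0.1·0.6500 / (0.1·0.6500 + 0.8·0.3500) ≈ 0.1884
After a stress test='fail': P(defective) = 0.85·0.1884 / (0.85·0.1884 + 0.25·0.8116) ≈ 0.4411
After a stress test='fail': P(defective) = 0.85·0.4411 / (0.85·0.4411 + 0.25·0.5589) ≈ 0.7285
After a stress test='pass': P(defective) = 0.15·0.7285 / (0.15·0.7285 + 0.75·0.2715) ≈ 0.3493
After a stress test='fail': P(defective) = 0.85·0.3493 / (0.85·0.3493 + 0.25·0.6507) ≈ 0.6460
After an optical inspection='pass': P(defective) = 0.1·0.6460 / (0.1·0.6460 + 0.8·0.3540) ≈ 0.1857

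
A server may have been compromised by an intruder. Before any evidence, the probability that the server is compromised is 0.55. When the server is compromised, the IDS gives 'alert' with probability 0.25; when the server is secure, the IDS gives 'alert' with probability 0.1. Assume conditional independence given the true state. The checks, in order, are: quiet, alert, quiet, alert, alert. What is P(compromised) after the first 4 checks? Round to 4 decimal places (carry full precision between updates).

0.8414

Each posterior becomes the prior for the next update.
After 'quiet': P(compromised) = 0.75·0.5500 / (0.75·0.5500 + 0.9·0.4500) ≈ 0.5046
After 'alert': P(compromised) = 0.25·0.5046 / (0.25·0.5046 + 0.1·0.4954) ≈ 0.7180
After 'quiet': P(compromised) = 0.75·0.7180 / (0.75·0.7180 + 0.9·0.2820) ≈ 0.6797
After 'alert': P(compromised) = 0.25·0.6797 / (0.25·0.6797 + 0.1·0.3203) ≈ 0.8414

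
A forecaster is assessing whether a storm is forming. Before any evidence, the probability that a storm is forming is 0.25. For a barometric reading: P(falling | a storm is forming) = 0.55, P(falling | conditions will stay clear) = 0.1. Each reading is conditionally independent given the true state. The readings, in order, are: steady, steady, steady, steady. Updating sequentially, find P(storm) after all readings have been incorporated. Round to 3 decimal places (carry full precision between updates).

After 'steady': P(storm) = 0.45·0.2500 / (0.45·0.2500 + 0.9·0.7500) ≈ 0.1429
After 'steady': P(storm) = 0.45·0.1429 / (0.45·0.1429 + 0.9·0.8571) ≈ 0.0769
After 'steady': P(storm) = 0.45·0.0769 / (0.45·0.0769 + 0.9·0.9231) ≈ 0.0400
After 'steady': P(storm) = 0.45·0.0400 / (0.45·0.0400 + 0.9·0.9600) ≈ 0.0204

0.020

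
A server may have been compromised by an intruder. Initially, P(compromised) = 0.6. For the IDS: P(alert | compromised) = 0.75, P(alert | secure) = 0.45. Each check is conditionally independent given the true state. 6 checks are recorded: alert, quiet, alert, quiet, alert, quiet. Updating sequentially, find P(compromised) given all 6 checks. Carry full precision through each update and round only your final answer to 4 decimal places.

0.3947

After 'alert': P(compromised) = 0.75·0.6000 / (0.75·0.6000 + 0.45·0.4000) ≈ 0.7143
After 'quiet': P(compromised) = 0.25·0.7143 / (0.25·0.7143 + 0.55·0.2857) ≈ 0.5319
After 'alert': P(compromised) = 0.75·0.5319 / (0.75·0.5319 + 0.45·0.4681) ≈ 0.6545
After 'quiet': P(compromised) = 0.25·0.6545 / (0.25·0.6545 + 0.55·0.3455) ≈ 0.4626
After 'alert': P(compromised) = 0.75·0.4626 / (0.75·0.4626 + 0.45·0.5374) ≈ 0.5893
After 'quiet': P(compromised) = 0.25·0.5893 / (0.25·0.5893 + 0.55·0.4107) ≈ 0.3947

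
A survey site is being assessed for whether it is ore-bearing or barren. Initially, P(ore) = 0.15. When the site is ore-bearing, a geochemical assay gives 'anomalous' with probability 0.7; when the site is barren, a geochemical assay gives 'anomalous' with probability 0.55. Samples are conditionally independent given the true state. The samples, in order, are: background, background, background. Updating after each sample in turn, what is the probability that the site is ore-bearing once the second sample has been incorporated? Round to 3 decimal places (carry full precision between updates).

Apply Bayes' rule sequentially, carrying P(ore) forward.
After 'background': P(ore) = 0.3·0.1500 / (0.3·0.1500 + 0.45·0.8500) ≈ 0.1053
After 'background': P(ore) = 0.3·0.1053 / (0.3·0.1053 + 0.45·0.8947) ≈ 0.0727

0.073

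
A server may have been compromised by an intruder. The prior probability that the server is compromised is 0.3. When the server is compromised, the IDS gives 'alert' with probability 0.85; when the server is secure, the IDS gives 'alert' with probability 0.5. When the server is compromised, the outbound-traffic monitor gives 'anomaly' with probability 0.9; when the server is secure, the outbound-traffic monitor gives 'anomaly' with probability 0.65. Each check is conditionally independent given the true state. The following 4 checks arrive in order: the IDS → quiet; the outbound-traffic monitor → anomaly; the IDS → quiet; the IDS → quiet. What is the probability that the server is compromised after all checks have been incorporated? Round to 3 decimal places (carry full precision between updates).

0.016

Each posterior becomes the prior for the next update.
After the IDS='quiet': P(compromised) = 0.15·0.3000 / (0.15·0.3000 + 0.5·0.7000) ≈ 0.1139
After the outbound-traffic monitor='anomaly': P(compromised) = 0.9·0.1139 / (0.9·0.1139 + 0.65·0.8861) ≈ 0.1511
After the IDS='quiet': P(compromised) = 0.15·0.1511 / (0.15·0.1511 + 0.5·0.8489) ≈ 0.0507
After the IDS='quiet': P(compromised) = 0.15·0.0507 / (0.15·0.0507 + 0.5·0.9493) ≈ 0.0158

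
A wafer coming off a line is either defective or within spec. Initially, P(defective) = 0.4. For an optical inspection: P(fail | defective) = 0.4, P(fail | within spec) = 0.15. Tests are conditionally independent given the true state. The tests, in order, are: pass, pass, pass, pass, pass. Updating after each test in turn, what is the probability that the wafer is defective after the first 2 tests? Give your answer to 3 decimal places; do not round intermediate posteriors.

0.249

Each posterior becomes the prior for the next update.
After 'pass': P(defective) = 0.6·0.4000 / (0.6·0.4000 + 0.85·0.6000) ≈ 0.3200
After 'pass': P(defective) = 0.6·0.3200 / (0.6·0.3200 + 0.85·0.6800) ≈ 0.2494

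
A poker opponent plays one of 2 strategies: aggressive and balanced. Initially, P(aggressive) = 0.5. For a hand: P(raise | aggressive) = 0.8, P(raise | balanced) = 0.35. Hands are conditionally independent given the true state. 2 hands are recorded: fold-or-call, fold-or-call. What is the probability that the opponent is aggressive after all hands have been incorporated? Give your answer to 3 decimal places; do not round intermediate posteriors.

After 'fold-or-call': P(aggressive) = 0.2·0.5000 / (0.2·0.5000 + 0.65·0.5000) ≈ 0.2353
After 'fold-or-call': P(aggressive) = 0.2·0.2353 / (0.2·0.2353 + 0.65·0.7647) ≈ 0.0865

0.086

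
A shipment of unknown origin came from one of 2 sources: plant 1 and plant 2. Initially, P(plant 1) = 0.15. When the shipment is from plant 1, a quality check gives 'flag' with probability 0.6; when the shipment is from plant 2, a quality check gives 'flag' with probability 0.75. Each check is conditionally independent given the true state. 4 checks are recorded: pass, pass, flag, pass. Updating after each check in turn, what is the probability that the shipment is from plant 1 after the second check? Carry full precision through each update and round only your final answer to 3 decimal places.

0.311

After 'pass': P(plant 1) = 0.4·0.1500 / (0.4·0.1500 + 0.25·0.8500) ≈ 0.2202
After 'pass': P(plant 1) = 0.4·0.2202 / (0.4·0.2202 + 0.25·0.7798) ≈ 0.3112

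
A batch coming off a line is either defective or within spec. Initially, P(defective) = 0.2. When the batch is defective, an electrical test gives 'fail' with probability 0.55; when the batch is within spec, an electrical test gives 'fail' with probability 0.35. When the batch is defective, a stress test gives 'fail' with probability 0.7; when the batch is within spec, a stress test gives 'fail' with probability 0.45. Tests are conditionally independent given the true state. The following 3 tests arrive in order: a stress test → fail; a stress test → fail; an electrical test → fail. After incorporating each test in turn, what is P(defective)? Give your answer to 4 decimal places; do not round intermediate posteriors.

0.4873

After a stress test='fail': P(defective) = 0.7·0.2000 / (0.7·0.2000 + 0.45·0.8000) ≈ 0.2800
After a stress test='fail': P(defective) = 0.7·0.2800 / (0.7·0.2800 + 0.45·0.7200) ≈ 0.3769
After an electrical test='fail': P(defective) = 0.55·0.3769 / (0.55·0.3769 + 0.35·0.6231) ≈ 0.4873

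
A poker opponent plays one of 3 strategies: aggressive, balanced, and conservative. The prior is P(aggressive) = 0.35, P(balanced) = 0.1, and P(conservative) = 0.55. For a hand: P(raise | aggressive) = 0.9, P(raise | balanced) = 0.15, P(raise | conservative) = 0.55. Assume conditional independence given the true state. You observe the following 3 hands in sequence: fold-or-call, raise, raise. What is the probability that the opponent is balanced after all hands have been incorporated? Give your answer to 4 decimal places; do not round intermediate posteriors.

After 'fold-or-call': normaliser = 0.1·0.3500 + 0.85·0.1000 + 0.45·0.5500; P(aggressive) ≈ 0.0952, P(balanced) ≈ 0.2313, P(conservative) ≈ 0.6735
After 'raise': normaliser = 0.9·0.0952 + 0.15·0.2313 + 0.55·0.6735; P(aggressive) ≈ 0.1746, P(balanced) ≈ 0.0707, P(conservative) ≈ 0.7547
After 'raise': normaliser = 0.9·0.1746 + 0.15·0.0707 + 0.55·0.7547; P(aggressive) ≈ 0.2697, P(balanced) ≈ 0.0182, P(conservative) ≈ 0.7121

0.0182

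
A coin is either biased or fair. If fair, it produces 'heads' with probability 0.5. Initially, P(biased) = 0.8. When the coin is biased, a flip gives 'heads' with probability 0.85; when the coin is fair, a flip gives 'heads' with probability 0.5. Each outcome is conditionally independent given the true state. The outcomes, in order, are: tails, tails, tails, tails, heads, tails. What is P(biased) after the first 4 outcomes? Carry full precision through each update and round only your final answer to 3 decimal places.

0.031

After 'tails': P(biased) = 0.15·0.8000 / (0.15·0.8000 + 0.5·0.2000) ≈ 0.5455
After 'tails': P(biased) = 0.15·0.5455 / (0.15·0.5455 + 0.5·0.4545) ≈ 0.2647
After 'tails': P(biased) = 0.15·0.2647 / (0.15·0.2647 + 0.5·0.7353) ≈ 0.0975
After 'tails': P(biased) = 0.15·0.0975 / (0.15·0.0975 + 0.5·0.9025) ≈ 0.0314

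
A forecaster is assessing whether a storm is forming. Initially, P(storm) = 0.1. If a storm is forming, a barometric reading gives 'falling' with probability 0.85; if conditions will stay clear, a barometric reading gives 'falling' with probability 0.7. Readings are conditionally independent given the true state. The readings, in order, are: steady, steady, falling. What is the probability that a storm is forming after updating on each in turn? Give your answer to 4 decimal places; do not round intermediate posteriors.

After 'steady': P(storm) = 0.15·0.1000 / (0.15·0.1000 + 0.3·0.9000) ≈ 0.0526
After 'steady': P(storm) = 0.15·0.0526 / (0.15·0.0526 + 0.3·0.9474) ≈ 0.0270
After 'falling': P(storm) = 0.85·0.0270 / (0.85·0.0270 + 0.7·0.9730) ≈ 0.0326

0.0326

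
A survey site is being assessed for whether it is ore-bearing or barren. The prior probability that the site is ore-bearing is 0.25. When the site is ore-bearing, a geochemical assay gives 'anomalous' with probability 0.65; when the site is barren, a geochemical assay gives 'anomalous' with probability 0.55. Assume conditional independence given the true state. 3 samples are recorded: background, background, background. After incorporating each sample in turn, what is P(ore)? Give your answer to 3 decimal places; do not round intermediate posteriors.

After 'background': P(ore) = 0.35·0.2500 / (0.35·0.2500 + 0.45·0.7500) ≈ 0.2059
After 'background': P(ore) = 0.35·0.2059 / (0.35·0.2059 + 0.45·0.7941) ≈ 0.1678
After 'background': P(ore) = 0.35·0.1678 / (0.35·0.1678 + 0.45·0.8322) ≈ 0.1356

0.136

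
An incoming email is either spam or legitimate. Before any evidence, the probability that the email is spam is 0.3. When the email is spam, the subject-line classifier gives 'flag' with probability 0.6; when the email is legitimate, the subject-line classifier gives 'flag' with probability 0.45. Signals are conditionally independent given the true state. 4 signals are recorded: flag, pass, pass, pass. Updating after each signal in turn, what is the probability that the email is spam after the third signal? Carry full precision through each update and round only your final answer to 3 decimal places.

0.232

After 'flag': P(spam) = 0.6·0.3000 / (0.6·0.3000 + 0.45·0.7000) ≈ 0.3636
After 'pass': P(spam) = 0.4·0.3636 / (0.4·0.3636 + 0.55·0.6364) ≈ 0.2936
After 'pass': P(spam) = 0.4·0.2936 / (0.4·0.2936 + 0.55·0.7064) ≈ 0.2321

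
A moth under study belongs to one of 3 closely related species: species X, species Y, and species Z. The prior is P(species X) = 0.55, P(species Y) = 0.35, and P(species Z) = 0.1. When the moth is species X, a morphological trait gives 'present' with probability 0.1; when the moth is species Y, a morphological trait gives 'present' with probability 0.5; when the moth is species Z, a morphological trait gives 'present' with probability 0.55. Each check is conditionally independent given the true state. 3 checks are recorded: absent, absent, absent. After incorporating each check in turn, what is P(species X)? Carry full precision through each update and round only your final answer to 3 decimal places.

0.884

After 'absent': normaliser = 0.9·0.5500 + 0.5·0.3500 + 0.45·0.1000; P(species X) ≈ 0.6923, P(species Y) ≈ 0.2448, P(species Z) ≈ 0.0629
After 'absent': normaliser = 0.9·0.6923 + 0.5·0.2448 + 0.45·0.0629; P(species X) ≈ 0.8052, P(species Y) ≈ 0.1582, P(species Z) ≈ 0.0366
After 'absent': normaliser = 0.9·0.8052 + 0.5·0.1582 + 0.45·0.0366; P(species X) ≈ 0.8835, P(species Y) ≈ 0.0964, P(species Z) ≈ 0.0201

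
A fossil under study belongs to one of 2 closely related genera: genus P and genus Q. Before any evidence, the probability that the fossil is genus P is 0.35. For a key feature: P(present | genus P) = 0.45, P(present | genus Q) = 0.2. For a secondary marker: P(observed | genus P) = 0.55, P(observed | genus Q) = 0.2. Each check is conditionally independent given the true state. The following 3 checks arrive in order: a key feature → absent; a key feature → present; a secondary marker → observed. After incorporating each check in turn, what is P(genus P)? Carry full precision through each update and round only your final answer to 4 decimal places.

0.6961

After a key feature='absent': P(genus P) = 0.55·0.3500 / (0.55·0.3500 + 0.8·0.6500) ≈ 0.2702
After a key feature='present': P(genus P) = 0.45·0.2702 / (0.45·0.2702 + 0.2·0.7298) ≈ 0.4544
After a secondary marker='observed': P(genus P) = 0.55·0.4544 / (0.55·0.4544 + 0.2·0.5456) ≈ 0.6961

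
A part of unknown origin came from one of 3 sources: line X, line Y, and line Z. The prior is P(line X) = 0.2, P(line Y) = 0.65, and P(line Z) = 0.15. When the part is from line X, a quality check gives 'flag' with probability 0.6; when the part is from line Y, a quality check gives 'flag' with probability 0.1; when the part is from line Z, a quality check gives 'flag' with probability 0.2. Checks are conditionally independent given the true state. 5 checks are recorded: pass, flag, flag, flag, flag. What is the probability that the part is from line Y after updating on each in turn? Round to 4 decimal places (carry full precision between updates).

After 'pass': normaliser = 0.4·0.2000 + 0.9·0.6500 + 0.8·0.1500; P(line X) ≈ 0.1019, P(line Y) ≈ 0.7452, P(line Z) ≈ 0.1529
After 'flag': normaliser = 0.6·0.1019 + 0.1·0.7452 + 0.2·0.1529; P(line X) ≈ 0.3678, P(line Y) ≈ 0.4483, P(line Z) ≈ 0.1839
After 'flag': normaliser = 0.6·0.3678 + 0.1·0.4483 + 0.2·0.1839; P(line X) ≈ 0.7300, P(line Y) ≈ 0.1483, P(line Z) ≈ 0.1217
After 'flag': normaliser = 0.6·0.7300 + 0.1·0.1483 + 0.2·0.1217; P(line X) ≈ 0.9179, P(line Y) ≈ 0.0311, P(line Z) ≈ 0.0510
After 'flag': normaliser = 0.6·0.9179 + 0.1·0.0311 + 0.2·0.0510; P(line X) ≈ 0.9764, P(line Y) ≈ 0.0055, P(line Z) ≈ 0.0181

0.0055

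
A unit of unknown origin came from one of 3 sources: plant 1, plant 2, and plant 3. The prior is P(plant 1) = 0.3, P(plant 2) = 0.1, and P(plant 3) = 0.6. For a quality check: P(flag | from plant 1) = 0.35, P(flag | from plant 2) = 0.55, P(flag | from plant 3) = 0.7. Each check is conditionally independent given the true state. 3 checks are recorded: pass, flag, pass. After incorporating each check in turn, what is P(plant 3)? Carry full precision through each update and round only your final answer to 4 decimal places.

0.4051

After 'pass': normaliser = 0.65·0.3000 + 0.45·0.1000 + 0.3·0.6000; P(plant 1) ≈ 0.4643, P(plant 2) ≈ 0.1071, P(plant 3) ≈ 0.4286
After 'flag': normaliser = 0.35·0.4643 + 0.55·0.1071 + 0.7·0.4286; P(plant 1) ≈ 0.3116, P(plant 2) ≈ 0.1130, P(plant 3) ≈ 0.5753
After 'pass': normaliser = 0.65·0.3116 + 0.45·0.1130 + 0.3·0.5753; P(plant 1) ≈ 0.4755, P(plant 2) ≈ 0.1194, P(plant 3) ≈ 0.4051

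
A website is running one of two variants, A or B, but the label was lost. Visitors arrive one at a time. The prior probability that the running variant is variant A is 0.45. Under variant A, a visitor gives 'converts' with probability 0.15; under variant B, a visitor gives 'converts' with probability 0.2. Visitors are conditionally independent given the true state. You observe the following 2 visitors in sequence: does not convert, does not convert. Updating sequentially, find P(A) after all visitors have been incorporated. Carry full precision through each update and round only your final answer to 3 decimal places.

After 'does not convert': P(A) = 0.85·0.4500 / (0.85·0.4500 + 0.8·0.5500) ≈ 0.4650
After 'does not convert': P(A) = 0.85·0.4650 / (0.85·0.4650 + 0.8·0.5350) ≈ 0.4802

0.480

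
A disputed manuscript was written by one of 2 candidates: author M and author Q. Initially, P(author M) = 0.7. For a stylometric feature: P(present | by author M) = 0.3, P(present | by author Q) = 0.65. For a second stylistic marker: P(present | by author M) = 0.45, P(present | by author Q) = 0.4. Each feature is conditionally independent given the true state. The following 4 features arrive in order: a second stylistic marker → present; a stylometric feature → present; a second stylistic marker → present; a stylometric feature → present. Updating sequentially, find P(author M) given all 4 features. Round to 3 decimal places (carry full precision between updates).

Each posterior becomes the prior for the next update.
After a second stylistic marker='present': P(author M) = 0.45·0.7000 / (0.45·0.7000 + 0.4·0.3000) ≈ 0.7241
After a stylometric feature='present': P(author M) = 0.3·0.7241 / (0.3·0.7241 + 0.65·0.2759) ≈ 0.5478
After a second stylistic marker='present': P(author M) = 0.45·0.5478 / (0.45·0.5478 + 0.4·0.4522) ≈ 0.5768
After a stylometric feature='present': P(author M) = 0.3·0.5768 / (0.3·0.5768 + 0.65·0.4232) ≈ 0.3862

0.386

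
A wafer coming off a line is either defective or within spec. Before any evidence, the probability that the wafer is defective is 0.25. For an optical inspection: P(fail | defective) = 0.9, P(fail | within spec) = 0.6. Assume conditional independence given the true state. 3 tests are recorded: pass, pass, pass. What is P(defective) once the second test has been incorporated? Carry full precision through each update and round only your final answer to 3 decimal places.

0.020

Apply Bayes' rule sequentially, carrying P(defective) forward.
After 'pass': P(defective) = 0.1·0.2500 / (0.1·0.2500 + 0.4·0.7500) ≈ 0.0769
After 'pass': P(defective) = 0.1·0.0769 / (0.1·0.0769 + 0.4·0.9231) ≈ 0.0204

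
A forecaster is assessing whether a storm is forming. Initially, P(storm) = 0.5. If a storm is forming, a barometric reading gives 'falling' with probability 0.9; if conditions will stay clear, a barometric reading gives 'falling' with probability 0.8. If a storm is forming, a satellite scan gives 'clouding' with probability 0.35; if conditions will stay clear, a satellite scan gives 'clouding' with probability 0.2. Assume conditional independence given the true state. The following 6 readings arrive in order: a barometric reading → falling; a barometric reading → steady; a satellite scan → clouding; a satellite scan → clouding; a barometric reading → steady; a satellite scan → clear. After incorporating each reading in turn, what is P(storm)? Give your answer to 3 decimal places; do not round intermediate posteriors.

0.412

After a barometric reading='falling': P(storm) = 0.9·0.5000 / (0.9·0.5000 + 0.8·0.5000) ≈ 0.5294
After a barometric reading='steady': P(storm) = 0.1·0.5294 / (0.1·0.5294 + 0.2·0.4706) ≈ 0.3600
After a satellite scan='clouding': P(storm) = 0.35·0.3600 / (0.35·0.3600 + 0.2·0.6400) ≈ 0.4961
After a satellite scan='clouding': P(storm) = 0.35·0.4961 / (0.35·0.4961 + 0.2·0.5039) ≈ 0.6327
After a barometric reading='steady': P(storm) = 0.1·0.6327 / (0.1·0.6327 + 0.2·0.3673) ≈ 0.4627
After a satellite scan='clear': P(storm) = 0.65·0.4627 / (0.65·0.4627 + 0.8·0.5373) ≈ 0.4117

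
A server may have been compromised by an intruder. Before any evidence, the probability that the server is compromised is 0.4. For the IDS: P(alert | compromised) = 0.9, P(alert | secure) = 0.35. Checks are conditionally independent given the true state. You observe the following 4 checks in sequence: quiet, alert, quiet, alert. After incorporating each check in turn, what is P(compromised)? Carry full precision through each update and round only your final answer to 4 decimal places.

0.0945

Each posterior becomes the prior for the next update.
After 'quiet': P(compromised) = 0.1·0.4000 / (0.1·0.4000 + 0.65·0.6000) ≈ 0.0930
After 'alert': P(compromised) = 0.9·0.0930 / (0.9·0.0930 + 0.35·0.9070) ≈ 0.2087
After 'quiet': P(compromised) = 0.1·0.2087 / (0.1·0.2087 + 0.65·0.7913) ≈ 0.0390
After 'alert': P(compromised) = 0.9·0.0390 / (0.9·0.0390 + 0.35·0.9610) ≈ 0.0945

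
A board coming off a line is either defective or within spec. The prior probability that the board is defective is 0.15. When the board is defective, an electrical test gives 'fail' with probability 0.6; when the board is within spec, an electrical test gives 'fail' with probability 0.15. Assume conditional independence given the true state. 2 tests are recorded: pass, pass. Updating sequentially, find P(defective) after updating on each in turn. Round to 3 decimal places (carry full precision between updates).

After 'pass': P(defective) = 0.4·0.1500 / (0.4·0.1500 + 0.85·0.8500) ≈ 0.0767
After 'pass': P(defective) = 0.4·0.0767 / (0.4·0.0767 + 0.85·0.9233) ≈ 0.0376

0.038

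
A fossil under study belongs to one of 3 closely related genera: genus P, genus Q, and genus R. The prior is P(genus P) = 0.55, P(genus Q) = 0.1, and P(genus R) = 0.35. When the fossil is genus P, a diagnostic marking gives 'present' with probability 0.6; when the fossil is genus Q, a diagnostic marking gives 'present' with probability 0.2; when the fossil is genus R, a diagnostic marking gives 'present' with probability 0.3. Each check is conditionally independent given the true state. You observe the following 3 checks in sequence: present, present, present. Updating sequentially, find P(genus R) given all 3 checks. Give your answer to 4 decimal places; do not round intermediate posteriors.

0.0732

Apply Bayes' rule sequentially, carrying P(genus R) forward.
After 'present': normaliser = 0.6·0.5500 + 0.2·0.1000 + 0.3·0.3500; P(genus P) ≈ 0.7253, P(genus Q) ≈ 0.0440, P(genus R) ≈ 0.2308
After 'present': normaliser = 0.6·0.7253 + 0.2·0.0440 + 0.3·0.2308; P(genus P) ≈ 0.8480, P(genus Q) ≈ 0.0171, P(genus R) ≈ 0.1349
After 'present': normaliser = 0.6·0.8480 + 0.2·0.0171 + 0.3·0.1349; P(genus P) ≈ 0.9206, P(genus Q) ≈ 0.0062, P(genus R) ≈ 0.0732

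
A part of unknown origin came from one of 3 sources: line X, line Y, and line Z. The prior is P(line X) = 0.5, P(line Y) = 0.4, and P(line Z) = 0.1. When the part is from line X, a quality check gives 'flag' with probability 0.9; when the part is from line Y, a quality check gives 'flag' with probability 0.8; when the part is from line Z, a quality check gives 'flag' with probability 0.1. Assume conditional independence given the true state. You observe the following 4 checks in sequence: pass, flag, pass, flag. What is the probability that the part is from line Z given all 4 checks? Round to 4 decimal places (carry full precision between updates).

0.0536

After 'pass': normaliser = 0.1·0.5000 + 0.2·0.4000 + 0.9·0.1000; P(line X) ≈ 0.2273, P(line Y) ≈ 0.3636, P(line Z) ≈ 0.4091
After 'flag': normaliser = 0.9·0.2273 + 0.8·0.3636 + 0.1·0.4091; P(line X) ≈ 0.3814, P(line Y) ≈ 0.5424, P(line Z) ≈ 0.0763
After 'pass': normaliser = 0.1·0.3814 + 0.2·0.5424 + 0.9·0.0763; P(line X) ≈ 0.1772, P(line Y) ≈ 0.5039, P(line Z) ≈ 0.3189
After 'flag': normaliser = 0.9·0.1772 + 0.8·0.5039 + 0.1·0.3189; P(line X) ≈ 0.2682, P(line Y) ≈ 0.6781, P(line Z) ≈ 0.0536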